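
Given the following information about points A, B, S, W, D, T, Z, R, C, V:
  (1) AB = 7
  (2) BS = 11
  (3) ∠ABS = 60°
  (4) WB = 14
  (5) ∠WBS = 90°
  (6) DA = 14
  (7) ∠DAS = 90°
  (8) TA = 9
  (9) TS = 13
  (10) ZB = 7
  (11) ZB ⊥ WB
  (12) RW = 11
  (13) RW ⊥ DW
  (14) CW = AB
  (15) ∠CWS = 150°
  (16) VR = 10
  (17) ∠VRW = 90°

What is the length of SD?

Step 1: By the law of cosines on triangle SBA: SA² = 11² + 7² − 2·11·7·cos(60°) = 93, so SA = √93.
Step 2: By the law of cosines on triangle SAD: SD² = √93² + 14² − 2·√93·14·cos(90°) = 289, so SD = 17.

Therefore, the length of SD = 17.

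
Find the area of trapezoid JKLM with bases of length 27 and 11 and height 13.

Area = (27 + 11) * 13 / 2 = 494 / 2 = 247

247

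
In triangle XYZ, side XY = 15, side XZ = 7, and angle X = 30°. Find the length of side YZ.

Law of cosines: YZ^2 = 15^2 + 7^2 - 2(15)(7)cos(30°) = 274 - 105*sqrt(3), so YZ = sqrt(274 - 105*sqrt(3)).

sqrt(274 - 105*sqrt(3))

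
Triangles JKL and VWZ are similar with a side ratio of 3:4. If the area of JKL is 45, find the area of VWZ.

The ratio of areas of similar triangles = (side ratio)^2.
Side ratio = 3:4, so area ratio = 9:16.
Area of VWZ / Area of JKL = 16/9
Area of VWZ = 45 * 16/9 = 80

80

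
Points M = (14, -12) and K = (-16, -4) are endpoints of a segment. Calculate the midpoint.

The midpoint is the point halfway along the segment.
Move half the horizontal distance: 14 + (-16 - 14)/2 = 14 + -30/2 = -1
Move half the vertical distance: -12 + (-4 - -12)/2 = -12 + 8/2 = -8
Midpoint = (-1, -8)

(-1, -8)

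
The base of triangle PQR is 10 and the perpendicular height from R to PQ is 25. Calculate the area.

A triangle's area is half the area of a rectangle with the same base and height.
Area = (1/2) * 10 * 25 = 125.

125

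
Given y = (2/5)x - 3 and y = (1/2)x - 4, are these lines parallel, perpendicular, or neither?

Slope of line 1: m1 = 2/5
Slope of line 2: m2 = 1/2
m1 != m2 and m1*m2 = 1/5 != -1. Neither.

Neither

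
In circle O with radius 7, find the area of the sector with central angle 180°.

Sector area = πr² × θ/360
= π × 7² × 1/2
= π × 49 × 1/2
= 49*pi/2

49*pi/2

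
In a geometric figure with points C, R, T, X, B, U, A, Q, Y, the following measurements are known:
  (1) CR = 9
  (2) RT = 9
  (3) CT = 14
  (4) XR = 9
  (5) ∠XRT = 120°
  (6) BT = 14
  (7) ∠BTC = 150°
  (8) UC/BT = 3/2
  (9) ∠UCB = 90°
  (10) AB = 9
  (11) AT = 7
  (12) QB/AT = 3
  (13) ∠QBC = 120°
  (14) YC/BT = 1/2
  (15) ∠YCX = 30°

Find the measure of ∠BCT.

Step 1: By the law of cosines on triangle CTB: CB² = 14² + 14² − 2·14·14·cos(150°) = 731.48, so CB ≈ 27.05.
Step 2: By the inverse law of cosines on triangle BCT: cos(∠BCT) = (27.05² + 14² − 14²) / (2·27.05·14) = 731.48/757.29 = 0.9659, so ∠BCT = 15°.

Therefore, the measure of angle ∠BCT = 15°.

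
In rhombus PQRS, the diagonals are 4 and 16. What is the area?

Area = (4 * 16) / 2 = 64 / 2 = 32

32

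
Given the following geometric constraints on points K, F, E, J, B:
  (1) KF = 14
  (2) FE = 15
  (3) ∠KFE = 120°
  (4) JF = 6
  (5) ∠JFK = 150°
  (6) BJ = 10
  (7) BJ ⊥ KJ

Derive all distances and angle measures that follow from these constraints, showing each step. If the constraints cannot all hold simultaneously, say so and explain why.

The constraints are consistent.

Step 1: From KF = 14, FE = 15, and ∠KFE = 120°, by the law of cosines:
  KE² = KF² + FE² - 2·KF·FE·cos(120°) = 196 + 225 + 210 = 631
  KE ≈ 25.12

Step 2: From KF = 14, FJ = 6, and ∠KFJ = 150°, by the law of cosines:
  KJ² = KF² + FJ² - 2·KF·FJ·cos(150°) = 196 + 36 + 145.5 = 377.5
  KJ ≈ 19.43

Step 3: From KJ = 19.43, JB = 10, and ∠KJB = 90°, by the law of cosines:
  KB² = KJ² + JB² - 2·KJ·JB·cos(90°) = 377.5 + 100 - 0 = 477.5
  KB ≈ 21.85

Step 4: From KE = 25.12, KF = 14, EF = 15, by the inverse law of cosines:
  cos(∠EKF) = (KE² + KF² - EF²) / (2·KE·KF)
  ∠EKF = 31.14°

Step 5: From KF = 14, KJ = 19.43, FJ = 6, by the inverse law of cosines:
  cos(∠FKJ) = (KF² + KJ² - FJ²) / (2·KF·KJ)
  ∠FKJ = 8.88°

Step 6: From EF = 15, EK = 25.12, FK = 14, by the inverse law of cosines:
  cos(∠FEK) = (EF² + EK² - FK²) / (2·EF·EK)
  ∠FEK = 28.86°

Step 7: From JF = 6, JK = 19.43, FK = 14, by the inverse law of cosines:
  cos(∠FJK) = (JF² + JK² - FK²) / (2·JF·JK)
  ∠FJK = 21.12°

Step 8: From KB = 21.85, KJ = 19.43, BJ = 10, by the inverse law of cosines:
  cos(∠BKJ) = (KB² + KJ² - BJ²) / (2·KB·KJ)
  ∠BKJ = 27.23°

Step 9: From BJ = 10, BK = 21.85, JK = 19.43, by the inverse law of cosines:
  cos(∠JBK) = (BJ² + BK² - JK²) / (2·BJ·BK)
  ∠JBK = 62.77°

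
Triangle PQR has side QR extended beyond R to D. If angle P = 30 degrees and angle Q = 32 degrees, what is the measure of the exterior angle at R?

By the exterior angle theorem, an exterior angle of a triangle equals the sum of the two remote interior angles.
Exterior angle = angle P + angle Q
Exterior angle = 30 + 32 = 62 degrees

62 degrees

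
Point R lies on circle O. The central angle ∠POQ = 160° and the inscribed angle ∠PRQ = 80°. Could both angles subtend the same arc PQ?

By the inscribed angle theorem, if both angles subtend the same arc, the inscribed angle must be half the central angle.
Half of 160° = 80°, which equals the given inscribed angle of 80°.
Therefore, yes, they correspond to the same arc.

Yes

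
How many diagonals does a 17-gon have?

The number of diagonals in an n-gon is n(n - 3)/2.
For n = 17: 17(17 - 3)/2 = 17 × 14 / 2 = 119.

119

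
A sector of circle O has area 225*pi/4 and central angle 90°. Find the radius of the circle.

Sector area A = πr² × θ/360, so r² = 360A / (πθ).
r² = 360 × 225*pi/4 / (π × 90)
r² = 225
r = 15

15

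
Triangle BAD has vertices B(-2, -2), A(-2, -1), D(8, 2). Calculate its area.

The Shoelace formula computes the area from vertex coordinates by summing cross products.
For vertices (-2,-2), (-2,-1), (8,2):
Signed sum = -2*-1 - -2*-2 + -2*2 - 8*-1 + 8*-2 - -2*2
= -2 + 4 + -12 = -10
Area = (1/2)|-10| = 5.

5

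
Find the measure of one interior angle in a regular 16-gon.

Each interior angle of a regular n-gon is (n - 2) * 180 / n.
For n = 16: (16 - 2) * 180 / 16 = 2520/16 = 315/2 degrees.

315/2 degrees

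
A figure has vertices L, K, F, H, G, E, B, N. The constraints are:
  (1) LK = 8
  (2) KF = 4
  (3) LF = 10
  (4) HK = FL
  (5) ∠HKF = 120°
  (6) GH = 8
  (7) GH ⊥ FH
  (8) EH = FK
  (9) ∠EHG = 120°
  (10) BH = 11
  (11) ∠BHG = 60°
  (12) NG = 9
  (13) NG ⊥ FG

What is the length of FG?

From the given relations: HK = FL = 10.
Step 1: By the law of cosines on triangle FKH: FH² = 4² + 10² − 2·4·10·cos(120°) = 156, so FH = 2·√39.
Step 2: By the law of cosines on triangle FHG: FG² = (2·√39)² + 8² − 2·2·√39·8·cos(90°) = 220, so FG = 2·√55.

Therefore, the length of FG = 2·√55.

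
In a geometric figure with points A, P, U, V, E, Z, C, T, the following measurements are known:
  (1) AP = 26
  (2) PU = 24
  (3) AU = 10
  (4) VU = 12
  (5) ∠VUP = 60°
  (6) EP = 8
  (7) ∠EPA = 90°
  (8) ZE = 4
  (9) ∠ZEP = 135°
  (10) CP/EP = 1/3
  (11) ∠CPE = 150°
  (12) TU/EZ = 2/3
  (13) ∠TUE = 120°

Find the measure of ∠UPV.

Step 1: By the law of cosines on triangle PUV: PV² = 24² + 12² − 2·24·12·cos(60°) = 432, so PV = 12·√3.
Step 2: By the inverse law of cosines on triangle UPV: cos(∠UPV) = (24² + (12·√3)² − 12²) / (2·24·12·√3) = 864/997.66 = 0.866, so ∠UPV = 30°.

Therefore, the measure of angle ∠UPV = 30°.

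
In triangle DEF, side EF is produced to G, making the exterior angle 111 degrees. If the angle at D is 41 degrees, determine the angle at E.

The exterior angle theorem states that an exterior angle equals the sum of the two non-adjacent interior angles.
So 111 = 41 + angle E, which gives angle E = 111 - 41 = 70 degrees.

70 degrees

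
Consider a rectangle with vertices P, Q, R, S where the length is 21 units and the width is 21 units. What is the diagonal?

A rectangle's diagonal splits it into two right triangles, with the diagonal as the hypotenuse.
By the Pythagorean theorem, d^2 = 21^2 + 21^2 = 882.
Therefore d = sqrt(882) = 21*sqrt(2).

21*sqrt(2)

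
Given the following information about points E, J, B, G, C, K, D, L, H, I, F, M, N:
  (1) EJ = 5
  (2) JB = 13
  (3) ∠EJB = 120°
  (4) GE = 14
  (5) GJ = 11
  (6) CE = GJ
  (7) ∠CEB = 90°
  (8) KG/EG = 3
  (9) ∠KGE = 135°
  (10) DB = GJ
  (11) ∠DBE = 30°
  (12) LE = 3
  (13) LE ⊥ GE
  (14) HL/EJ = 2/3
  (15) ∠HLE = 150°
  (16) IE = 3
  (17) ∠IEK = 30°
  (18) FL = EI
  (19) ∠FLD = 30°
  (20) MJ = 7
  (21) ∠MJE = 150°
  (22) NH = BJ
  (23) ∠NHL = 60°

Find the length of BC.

From the given relations: CE = GJ = 11.
Step 1: By the law of cosines on triangle BJE: BE² = 13² + 5² − 2·13·5·cos(120°) = 259, so BE ≈ 16.09.
Step 2: By the law of cosines on triangle BEC: BC² = 16.09² + 11² − 2·16.09·11·cos(90°) = 380, so BC = 2·√95.

Therefore, the length of BC = 2·√95.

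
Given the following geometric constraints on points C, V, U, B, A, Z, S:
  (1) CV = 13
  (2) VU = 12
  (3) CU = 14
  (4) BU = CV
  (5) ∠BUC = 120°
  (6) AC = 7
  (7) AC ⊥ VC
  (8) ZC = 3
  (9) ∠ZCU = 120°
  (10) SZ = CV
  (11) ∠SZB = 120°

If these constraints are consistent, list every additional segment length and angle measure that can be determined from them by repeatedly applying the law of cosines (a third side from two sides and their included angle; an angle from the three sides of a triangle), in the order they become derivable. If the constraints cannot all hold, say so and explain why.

The constraints are consistent. Derivable facts, in order:
After 1 step:
- CB ≈ 23.39
- UZ ≈ 15.72
- VA ≈ 14.76
- ∠CUV = 59.41°
- ∠CVU = 67.98°
- ∠UCV = 52.62°
After 2 steps:
- ∠AVC = 28.3°
- ∠BCU = 28.78°
- ∠CAV = 61.7°
- ∠CBU = 31.22°
- ∠CUZ = 9.52°
- ∠CZU = 50.48°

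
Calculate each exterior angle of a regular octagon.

Each exterior angle of a regular n-gon is 360 / n.
For n = 8: 360 / 8 = 45 degrees.

45 degrees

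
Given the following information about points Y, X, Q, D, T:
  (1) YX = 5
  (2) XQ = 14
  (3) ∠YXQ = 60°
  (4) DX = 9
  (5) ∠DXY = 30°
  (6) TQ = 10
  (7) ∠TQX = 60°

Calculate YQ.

Step 1: By the law of cosines on triangle YXQ: YQ² = 5² + 14² − 2·5·14·cos(60°) = 151, so YQ = √151.

Therefore, the length of YQ = √151.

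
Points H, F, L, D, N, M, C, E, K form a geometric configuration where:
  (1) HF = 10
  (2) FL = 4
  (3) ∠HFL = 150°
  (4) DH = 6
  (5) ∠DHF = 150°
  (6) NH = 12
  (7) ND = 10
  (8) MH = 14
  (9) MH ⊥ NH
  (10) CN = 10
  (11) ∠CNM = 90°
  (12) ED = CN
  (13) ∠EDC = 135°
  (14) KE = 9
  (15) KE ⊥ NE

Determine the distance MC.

Step 1: By the law of cosines on triangle NHM: NM² = 12² + 14² − 2·12·14·cos(90°) = 340, so NM = 2·√85.
Step 2: By the law of cosines on triangle MNC: MC² = (2·√85)² + 10² − 2·2·√85·10·cos(90°) = 440, so MC = 2·√110.

Therefore, the length of MC = 2·√110.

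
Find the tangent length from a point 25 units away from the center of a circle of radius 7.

The tangent, radius, and line from the external point to the center form a right triangle.
The right angle is where the tangent meets the radius.
By the Pythagorean theorem: tangent² + 7² = 25²
tangent² = 625 - 49 = 576
tangent = 24

24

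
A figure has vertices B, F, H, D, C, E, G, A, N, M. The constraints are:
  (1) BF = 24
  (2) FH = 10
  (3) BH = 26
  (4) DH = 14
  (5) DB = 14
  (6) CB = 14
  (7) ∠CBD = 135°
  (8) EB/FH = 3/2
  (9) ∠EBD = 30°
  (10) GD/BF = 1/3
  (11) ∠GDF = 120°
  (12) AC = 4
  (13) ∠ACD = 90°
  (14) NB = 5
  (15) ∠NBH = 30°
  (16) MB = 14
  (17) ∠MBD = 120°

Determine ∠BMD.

Step 1: By the law of cosines on triangle MBD: MD² = 14² + 14² − 2·14·14·cos(120°) = 588, so MD = 14·√3.
Step 2: By the inverse law of cosines on triangle BMD: cos(∠BMD) = (14² + (14·√3)² − 14²) / (2·14·14·√3) = 588/678.96 = 0.866, so ∠BMD = 30°.

Therefore, the measure of angle ∠BMD = 30°.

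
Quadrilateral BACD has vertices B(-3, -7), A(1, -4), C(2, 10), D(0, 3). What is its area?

The Shoelace formula works by pairing each vertex with the next (cycling back to the first).
For each pair, compute x_i*y_(i+1) - x_(i+1)*y_i:
  (-3*-4 - 1*-7) = 19
  (1*10 - 2*-4) = 18
  (2*3 - 0*10) = 6
  (0*-7 - -3*3) = 9
Taking half the absolute value of the total: Area = (1/2)(52) = 26.

26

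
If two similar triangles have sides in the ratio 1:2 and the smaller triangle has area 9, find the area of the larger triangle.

Area ratio = (1/2)^2 = 1/4. Area of the larger triangle = 9 * 4/1 = 36.

36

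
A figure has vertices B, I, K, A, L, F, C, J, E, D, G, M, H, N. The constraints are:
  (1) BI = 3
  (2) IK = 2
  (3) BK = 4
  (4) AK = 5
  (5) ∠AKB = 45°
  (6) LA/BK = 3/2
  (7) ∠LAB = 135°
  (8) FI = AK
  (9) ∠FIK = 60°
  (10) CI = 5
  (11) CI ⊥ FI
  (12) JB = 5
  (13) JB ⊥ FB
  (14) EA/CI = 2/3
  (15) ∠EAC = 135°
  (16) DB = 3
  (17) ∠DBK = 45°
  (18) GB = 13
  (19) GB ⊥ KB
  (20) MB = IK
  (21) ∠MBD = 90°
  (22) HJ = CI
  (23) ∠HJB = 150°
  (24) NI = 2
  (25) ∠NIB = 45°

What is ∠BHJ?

From the given relations: HJ = CI = 5.
Step 1: By the law of cosines on triangle HJB: HB² = 5² + 5² − 2·5·5·cos(150°) = 93.3, so HB ≈ 9.66.
Step 2: By the inverse law of cosines on triangle BHJ: cos(∠BHJ) = (9.66² + 5² − 5²) / (2·9.66·5) = 93.3/96.59 = 0.9659, so ∠BHJ = 15°.

Therefore, the measure of angle ∠BHJ = 15°.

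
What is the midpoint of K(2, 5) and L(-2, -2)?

The midpoint is the average of the coordinates:
x: (2 + -2)/2 = 0
y: (5 + -2)/2 = 3/2
Midpoint = (0, 3/2)

(0, 3/2)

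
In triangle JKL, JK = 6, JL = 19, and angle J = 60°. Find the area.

Area = (1/2) * JK * JL * sin(J)
Area = (1/2) * 6 * 19 * sin(60°)
Area = (1/2) * 6 * 19 * sqrt(3)/2
Area = 57*sqrt(3)/2

57*sqrt(3)/2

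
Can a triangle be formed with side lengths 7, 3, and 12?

Check the triangle inequality: 7 + 3 = 10 ≤ 12.
Since the sum of two sides does not exceed the third, no triangle can be formed.

No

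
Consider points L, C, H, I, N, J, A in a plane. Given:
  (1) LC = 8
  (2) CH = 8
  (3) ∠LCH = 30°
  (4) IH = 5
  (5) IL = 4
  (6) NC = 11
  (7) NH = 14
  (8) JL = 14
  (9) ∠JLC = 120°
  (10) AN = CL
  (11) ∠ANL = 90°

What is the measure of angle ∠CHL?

Step 1: By the law of cosines on triangle HCL: HL² = 8² + 8² − 2·8·8·cos(30°) = 17.15, so HL ≈ 4.14.
Step 2: By the inverse law of cosines on triangle CHL: cos(∠CHL) = (8² + 4.14² − 8²) / (2·8·4.14) = 17.15/66.26 = 0.2588, so ∠CHL = 75°.

Therefore, the measure of angle ∠CHL = 75°.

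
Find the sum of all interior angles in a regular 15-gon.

The sum of interior angles of an n-sided polygon is (n - 2) * 180.
For n = 15: (15 - 2) * 180 = 13 * 180 = 2340 degrees.

2340 degrees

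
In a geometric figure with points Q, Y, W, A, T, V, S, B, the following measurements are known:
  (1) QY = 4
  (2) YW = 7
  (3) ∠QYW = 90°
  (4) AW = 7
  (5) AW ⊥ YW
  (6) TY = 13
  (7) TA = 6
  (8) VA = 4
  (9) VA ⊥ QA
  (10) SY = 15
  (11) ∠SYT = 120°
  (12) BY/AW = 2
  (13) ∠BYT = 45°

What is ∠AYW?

Step 1: By the law of cosines on triangle YWA: YA² = 7² + 7² − 2·7·7·cos(90°) = 98, so YA = 7·√2.
Step 2: By the inverse law of cosines on triangle AYW: cos(∠AYW) = ((7·√2)² + 7² − 7²) / (2·7·√2·7) = 98/138.59 = 0.7071, so ∠AYW = 45°.

Therefore, the measure of angle ∠AYW = 45°.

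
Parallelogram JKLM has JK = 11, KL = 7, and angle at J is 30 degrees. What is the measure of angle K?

Opposite sides of a parallelogram are parallel, so consecutive angles form co-interior angles on a transversal.
Co-interior angles sum to 180°, giving angle K = 180 - 30 = 150 degrees.

150 degrees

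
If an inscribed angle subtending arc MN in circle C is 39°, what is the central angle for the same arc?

The inscribed angle theorem states that a central angle is always twice any inscribed angle that subtends the same arc.
Since the inscribed angle is 39°, the central angle = 2 × 39° = 78°.

78°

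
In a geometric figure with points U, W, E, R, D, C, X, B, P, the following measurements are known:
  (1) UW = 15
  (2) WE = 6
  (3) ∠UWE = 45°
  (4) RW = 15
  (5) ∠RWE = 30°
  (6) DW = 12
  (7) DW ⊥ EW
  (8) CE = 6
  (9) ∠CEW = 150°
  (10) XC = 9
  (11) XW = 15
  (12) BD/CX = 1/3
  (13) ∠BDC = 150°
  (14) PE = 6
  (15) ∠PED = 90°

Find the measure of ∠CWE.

Step 1: By the law of cosines on triangle WEC: WC² = 6² + 6² − 2·6·6·cos(150°) = 134.35, so WC ≈ 11.59.
Step 2: By the inverse law of cosines on triangle CWE: cos(∠CWE) = (11.59² + 6² − 6²) / (2·11.59·6) = 134.35/139.09 = 0.9659, so ∠CWE = 15°.

Therefore, the measure of angle ∠CWE = 15°.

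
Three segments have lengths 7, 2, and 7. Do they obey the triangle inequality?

Sort the sides: 2, 7, 7.
It suffices to check that the sum of the two smallest exceeds the largest:
2 + 7 = 9 > 7. ✓
Yes, a valid triangle can be formed.

Yes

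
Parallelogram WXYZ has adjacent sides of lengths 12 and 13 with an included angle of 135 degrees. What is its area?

Area = 12 * 13 * sin(135°) = 156 * sqrt(2)/2 = 78*sqrt(2)

78*sqrt(2)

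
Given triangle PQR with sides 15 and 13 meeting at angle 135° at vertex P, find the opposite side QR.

By the law of cosines: QR^2 = PQ^2 + PR^2 - 2*PQ*PR*cos(P)
QR^2 = 15^2 + 13^2 - 2*15*13*cos(135°)
QR^2 = 225 + 169 - 390*(-sqrt(2)/2)
QR^2 = 195*sqrt(2) + 394
QR = sqrt(195*sqrt(2) + 394)

sqrt(195*sqrt(2) + 394)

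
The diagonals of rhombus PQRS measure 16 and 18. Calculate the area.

Area = (16 * 18) / 2 = 288 / 2 = 144

144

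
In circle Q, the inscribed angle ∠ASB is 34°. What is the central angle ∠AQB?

The inscribed angle theorem states that a central angle is always twice any inscribed angle that subtends the same arc.
Since the inscribed angle is 34°, the central angle = 2 × 34° = 68°.

68°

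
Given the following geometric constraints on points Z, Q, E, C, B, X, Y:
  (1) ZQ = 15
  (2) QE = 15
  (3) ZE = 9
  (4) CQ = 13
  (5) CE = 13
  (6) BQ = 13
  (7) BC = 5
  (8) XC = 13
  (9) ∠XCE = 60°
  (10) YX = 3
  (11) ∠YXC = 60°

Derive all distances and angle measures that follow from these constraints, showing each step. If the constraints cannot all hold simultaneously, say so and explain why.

The constraints are consistent.

Step 1: From EC = 13, CX = 13, and ∠ECX = 60°, by the law of cosines:
  EX² = EC² + CX² - 2·EC·CX·cos(60°) = 169 + 169 - 169 = 169
  EX = 13

Step 2: From CX = 13, XY = 3, and ∠CXY = 60°, by the law of cosines:
  CY² = CX² + XY² - 2·CX·XY·cos(60°) = 169 + 9 - 39 = 139
  CY = √139

Step 3: From ZE = 9, ZQ = 15, EQ = 15, by the inverse law of cosines:
  cos(∠EZQ) = (ZE² + ZQ² - EQ²) / (2·ZE·ZQ)
  ∠EZQ = 72.54°

Step 4: From QB = 13, QC = 13, BC = 5, by the inverse law of cosines:
  cos(∠BQC) = (QB² + QC² - BC²) / (2·QB·QC)
  ∠BQC = 22.17°

Step 5: From QC = 13, QE = 15, CE = 13, by the inverse law of cosines:
  cos(∠CQE) = (QC² + QE² - CE²) / (2·QC·QE)
  ∠CQE = 54.77°

Step 6: From QE = 15, QZ = 15, EZ = 9, by the inverse law of cosines:
  cos(∠EQZ) = (QE² + QZ² - EZ²) / (2·QE·QZ)
  ∠EQZ = 34.92°

Step 7: From EC = 13, EQ = 15, CQ = 13, by the inverse law of cosines:
  cos(∠CEQ) = (EC² + EQ² - CQ²) / (2·EC·EQ)
  ∠CEQ = 54.77°

Step 8: From EQ = 15, EZ = 9, QZ = 15, by the inverse law of cosines:
  cos(∠QEZ) = (EQ² + EZ² - QZ²) / (2·EQ·EZ)
  ∠QEZ = 72.54°

Step 9: From CB = 5, CQ = 13, BQ = 13, by the inverse law of cosines:
  cos(∠BCQ) = (CB² + CQ² - BQ²) / (2·CB·CQ)
  ∠BCQ = 78.91°

Step 10: From CE = 13, CQ = 13, EQ = 15, by the inverse law of cosines:
  cos(∠ECQ) = (CE² + CQ² - EQ²) / (2·CE·CQ)
  ∠ECQ = 70.47°

Step 11: From BC = 5, BQ = 13, CQ = 13, by the inverse law of cosines:
  cos(∠CBQ) = (BC² + BQ² - CQ²) / (2·BC·BQ)
  ∠CBQ = 78.91°

Step 12: From EC = 13, EX = 13, CX = 13, by the inverse law of cosines:
  cos(∠CEX) = (EC² + EX² - CX²) / (2·EC·EX)
  ∠CEX = 60°

Step 13: From CX = 13, CY = √139, XY = 3, by the inverse law of cosines:
  cos(∠XCY) = (CX² + CY² - XY²) / (2·CX·CY)
  ∠XCY = 12.73°

Step 14: From XC = 13, XE = 13, CE = 13, by the inverse law of cosines:
  cos(∠CXE) = (XC² + XE² - CE²) / (2·XC·XE)
  ∠CXE = 60°

Step 15: From YC = √139, YX = 3, CX = 13, by the inverse law of cosines:
  cos(∠CYX) = (YC² + YX² - CX²) / (2·YC·YX)
  ∠CYX = 107.27°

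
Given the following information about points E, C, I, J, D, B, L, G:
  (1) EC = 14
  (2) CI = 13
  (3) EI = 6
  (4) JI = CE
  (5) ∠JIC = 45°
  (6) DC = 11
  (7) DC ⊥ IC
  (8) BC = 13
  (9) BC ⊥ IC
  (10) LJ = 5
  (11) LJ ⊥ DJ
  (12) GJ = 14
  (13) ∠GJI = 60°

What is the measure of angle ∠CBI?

Step 1: By the law of cosines on triangle BCI: BI² = 13² + 13² − 2·13·13·cos(90°) = 338, so BI = 13·√2.
Step 2: By the inverse law of cosines on triangle CBI: cos(∠CBI) = (13² + (13·√2)² − 13²) / (2·13·13·√2) = 338/478 = 0.7071, so ∠CBI = 45°.

Therefore, the measure of angle ∠CBI = 45°.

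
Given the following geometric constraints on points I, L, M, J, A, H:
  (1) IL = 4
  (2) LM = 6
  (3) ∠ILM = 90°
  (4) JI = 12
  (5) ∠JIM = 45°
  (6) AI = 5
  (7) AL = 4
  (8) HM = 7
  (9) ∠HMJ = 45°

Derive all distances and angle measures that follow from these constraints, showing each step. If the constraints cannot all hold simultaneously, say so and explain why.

The constraints are consistent.

Step 1: From IL = 4, LM = 6, and ∠ILM = 90°, by the law of cosines:
  IM² = IL² + LM² - 2·IL·LM·cos(90°) = 16 + 36 - 0 = 52
  IM = 2·√13

Step 2: From IA = 5, IL = 4, AL = 4, by the inverse law of cosines:
  cos(∠AIL) = (IA² + IL² - AL²) / (2·IA·IL)
  ∠AIL = 51.32°

Step 3: From LA = 4, LI = 4, AI = 5, by the inverse law of cosines:
  cos(∠ALI) = (LA² + LI² - AI²) / (2·LA·LI)
  ∠ALI = 77.36°

Step 4: From AI = 5, AL = 4, IL = 4, by the inverse law of cosines:
  cos(∠IAL) = (AI² + AL² - IL²) / (2·AI·AL)
  ∠IAL = 51.32°

Step 5: From MI = 2·√13, IJ = 12, and ∠MIJ = 45°, by the law of cosines:
  MJ² = MI² + IJ² - 2·MI·IJ·cos(45°) = 52 + 144 - 122.4 = 73.62
  MJ ≈ 8.58

Step 6: From IL = 4, IM = 2·√13, LM = 6, by the inverse law of cosines:
  cos(∠LIM) = (IL² + IM² - LM²) / (2·IL·IM)
  ∠LIM = 56.31°

Step 7: From MI = 2·√13, ML = 6, IL = 4, by the inverse law of cosines:
  cos(∠IML) = (MI² + ML² - IL²) / (2·MI·ML)
  ∠IML = 33.69°

Step 8: From JM = 8.58, MH = 7, and ∠JMH = 45°, by the law of cosines:
  JH² = JM² + MH² - 2·JM·MH·cos(45°) = 73.62 + 49 - 84.94 = 37.68
  JH ≈ 6.14

Step 9: From MI = 2·√13, MJ = 8.58, IJ = 12, by the inverse law of cosines:
  cos(∠IMJ) = (MI² + MJ² - IJ²) / (2·MI·MJ)
  ∠IMJ = 98.54°

Step 10: From JI = 12, JM = 8.58, IM = 2·√13, by the inverse law of cosines:
  cos(∠IJM) = (JI² + JM² - IM²) / (2·JI·JM)
  ∠IJM = 36.46°

Step 11: From JH = 6.14, JM = 8.58, HM = 7, by the inverse law of cosines:
  cos(∠HJM) = (JH² + JM² - HM²) / (2·JH·JM)
  ∠HJM = 53.74°

Step 12: From HJ = 6.14, HM = 7, JM = 8.58, by the inverse law of cosines:
  cos(∠JHM) = (HJ² + HM² - JM²) / (2·HJ·HM)
  ∠JHM = 81.26°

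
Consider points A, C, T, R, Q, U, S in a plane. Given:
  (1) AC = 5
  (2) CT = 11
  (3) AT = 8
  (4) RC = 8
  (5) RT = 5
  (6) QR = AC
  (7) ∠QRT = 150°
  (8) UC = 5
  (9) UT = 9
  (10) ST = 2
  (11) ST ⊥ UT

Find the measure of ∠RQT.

From the given relations: QR = AC = 5.
Step 1: By the law of cosines on triangle QRT: QT² = 5² + 5² − 2·5·5·cos(150°) = 93.3, so QT ≈ 9.66.
Step 2: By the inverse law of cosines on triangle RQT: cos(∠RQT) = (5² + 9.66² − 5²) / (2·5·9.66) = 93.3/96.59 = 0.9659, so ∠RQT = 15°.

Therefore, the measure of angle ∠RQT = 15°.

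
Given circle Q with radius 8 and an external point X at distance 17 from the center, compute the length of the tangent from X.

The tangent, radius, and line from the external point to the center form a right triangle.
The right angle is where the tangent meets the radius.
By the Pythagorean theorem: tangent² + 8² = 17²
tangent² = 289 - 64 = 225
tangent = 15

15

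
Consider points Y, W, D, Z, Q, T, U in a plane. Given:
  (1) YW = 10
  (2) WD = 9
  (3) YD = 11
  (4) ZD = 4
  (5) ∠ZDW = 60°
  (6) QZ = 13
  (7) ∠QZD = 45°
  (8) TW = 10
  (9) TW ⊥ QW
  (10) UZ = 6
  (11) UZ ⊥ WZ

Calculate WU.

Step 1: By the law of cosines on triangle ZDW: ZW² = 4² + 9² − 2·4·9·cos(60°) = 61, so ZW = √61.
Step 2: By the law of cosines on triangle WZU: WU² = √61² + 6² − 2·√61·6·cos(90°) = 97, so WU = √97.

Therefore, the length of WU = √97.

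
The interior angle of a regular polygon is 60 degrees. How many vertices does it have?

Each interior angle of a regular n-gon is (n - 2) * 180 / n.
Setting this equal to 60:
(n - 2) * 180 / n = 60
Each exterior angle = 180 - 60 = 120 degrees.
Since exterior angles sum to 360: n = 360 / 120 = 3.

3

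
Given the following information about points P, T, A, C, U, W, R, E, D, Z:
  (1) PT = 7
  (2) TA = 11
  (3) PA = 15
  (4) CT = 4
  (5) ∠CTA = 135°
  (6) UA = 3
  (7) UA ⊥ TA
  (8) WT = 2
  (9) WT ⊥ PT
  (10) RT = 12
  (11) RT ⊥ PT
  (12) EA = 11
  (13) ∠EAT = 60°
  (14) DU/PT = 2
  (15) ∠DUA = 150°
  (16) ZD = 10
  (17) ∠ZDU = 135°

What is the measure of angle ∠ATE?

Step 1: By the law of cosines on triangle TAE: TE² = 11² + 11² − 2·11·11·cos(60°) = 121, so TE = 11.
Step 2: By the inverse law of cosines on triangle ATE: cos(∠ATE) = (11² + 11² − 11²) / (2·11·11) = 121/242 = 0.5, so ∠ATE = 60°.

Therefore, the measure of angle ∠ATE = 60°.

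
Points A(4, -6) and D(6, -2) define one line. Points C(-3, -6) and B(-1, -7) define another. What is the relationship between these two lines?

Slope of line 1: m1 = (-2 - -6)/(6 - 4) = 4/2 = 2
Slope of line 2: m2 = (-7 - -6)/(-1 - -3) = -1/2 = -1/2
m1 * m2 = -1, so perpendicular.

Perpendicular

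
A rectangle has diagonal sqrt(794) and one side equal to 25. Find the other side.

b = sqrt(d^2 - a^2) = sqrt(794 - 625) = sqrt(169) = 13

13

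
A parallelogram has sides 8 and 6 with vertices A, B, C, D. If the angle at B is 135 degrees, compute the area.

The area of a parallelogram equals the product of two adjacent sides times the sine of the included angle.
This is because the height equals 6 * sin(135°) = 3*sqrt(2).
Area = 8 * 3*sqrt(2) = 24*sqrt(2)

24*sqrt(2)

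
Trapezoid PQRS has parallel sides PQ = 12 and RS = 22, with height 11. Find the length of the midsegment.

The midsegment of a trapezoid = (base1 + base2) / 2
midsegment = (12 + 22) / 2
midsegment = 34 / 2
midsegment = 17

17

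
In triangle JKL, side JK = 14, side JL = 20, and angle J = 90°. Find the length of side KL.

Since angle J = 90°, this is a right triangle and the law of cosines reduces to the Pythagorean theorem.
KL^2 = 14^2 + 20^2 = 596
KL = 2*sqrt(149)

2*sqrt(149)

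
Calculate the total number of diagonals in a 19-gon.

The number of diagonals in an n-gon is n(n - 3)/2.
For n = 19: 19(19 - 3)/2 = 19 × 16 / 2 = 152.

152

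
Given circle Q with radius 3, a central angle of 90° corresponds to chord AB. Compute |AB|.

Chord = 2(3) sin(45°) = 3*sqrt(2)

3*sqrt(2)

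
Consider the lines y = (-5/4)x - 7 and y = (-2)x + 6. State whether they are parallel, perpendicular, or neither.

Slope of line 1: m1 = -5/4
Slope of line 2: m2 = -2
For parallel lines we need equal slopes: -5/4 != -2.
For perpendicular lines we need m1*m2 = -1: (-5/4)(-2) = 5/2 != -1.
Since neither condition holds, the lines are neither parallel nor perpendicular.

Neither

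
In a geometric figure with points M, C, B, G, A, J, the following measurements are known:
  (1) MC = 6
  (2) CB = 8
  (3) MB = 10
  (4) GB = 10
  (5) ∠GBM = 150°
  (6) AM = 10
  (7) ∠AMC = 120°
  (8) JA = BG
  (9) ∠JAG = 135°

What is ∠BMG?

Step 1: By the law of cosines on triangle MBG: MG² = 10² + 10² − 2·10·10·cos(150°) = 373.21, so MG ≈ 19.32.
Step 2: By the inverse law of cosines on triangle BMG: cos(∠BMG) = (10² + 19.32² − 10²) / (2·10·19.32) = 373.21/386.37 = 0.9659, so ∠BMG = 15°.

Therefore, the measure of angle ∠BMG = 15°.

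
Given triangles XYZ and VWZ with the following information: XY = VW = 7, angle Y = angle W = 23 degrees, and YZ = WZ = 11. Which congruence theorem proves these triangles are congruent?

The given information provides:
XY = VW = 7, angle Y = angle W = 23 degrees, and YZ = WZ = 11
This matches the SAS congruence theorem.
Two pairs of corresponding sides and the included angle are equal (Side-Angle-Side).

SAS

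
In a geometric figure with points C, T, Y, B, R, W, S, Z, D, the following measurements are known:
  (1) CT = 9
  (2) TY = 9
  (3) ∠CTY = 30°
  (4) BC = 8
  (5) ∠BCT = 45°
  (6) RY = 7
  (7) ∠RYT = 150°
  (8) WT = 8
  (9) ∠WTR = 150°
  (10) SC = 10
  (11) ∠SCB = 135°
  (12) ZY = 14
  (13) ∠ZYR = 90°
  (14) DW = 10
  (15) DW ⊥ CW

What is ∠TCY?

Step 1: By the law of cosines on triangle CTY: CY² = 9² + 9² − 2·9·9·cos(30°) = 21.7, so CY ≈ 4.66.
Step 2: By the inverse law of cosines on triangle TCY: cos(∠TCY) = (9² + 4.66² − 9²) / (2·9·4.66) = 21.7/83.86 = 0.2588, so ∠TCY = 75°.

Therefore, the measure of angle ∠TCY = 75°.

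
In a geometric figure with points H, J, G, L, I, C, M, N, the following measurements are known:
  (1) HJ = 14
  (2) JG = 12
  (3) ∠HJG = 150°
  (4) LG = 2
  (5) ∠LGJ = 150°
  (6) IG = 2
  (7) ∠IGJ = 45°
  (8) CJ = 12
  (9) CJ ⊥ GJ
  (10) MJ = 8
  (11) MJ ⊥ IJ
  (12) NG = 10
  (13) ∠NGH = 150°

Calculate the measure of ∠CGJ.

Step 1: By the law of cosines on triangle GJC: GC² = 12² + 12² − 2·12·12·cos(90°) = 288, so GC = 12·√2.
Step 2: By the inverse law of cosines on triangle CGJ: cos(∠CGJ) = ((12·√2)² + 12² − 12²) / (2·12·√2·12) = 288/407.29 = 0.7071, so ∠CGJ = 45°.

Therefore, the measure of angle ∠CGJ = 45°.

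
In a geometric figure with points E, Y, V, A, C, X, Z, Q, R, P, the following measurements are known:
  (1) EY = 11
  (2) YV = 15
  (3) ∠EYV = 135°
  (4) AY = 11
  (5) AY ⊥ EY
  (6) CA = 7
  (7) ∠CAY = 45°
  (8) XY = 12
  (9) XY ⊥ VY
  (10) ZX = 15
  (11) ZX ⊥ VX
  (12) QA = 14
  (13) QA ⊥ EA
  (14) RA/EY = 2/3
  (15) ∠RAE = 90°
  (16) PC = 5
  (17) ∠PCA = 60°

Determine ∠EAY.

Step 1: By the law of cosines on triangle AYE: AE² = 11² + 11² − 2·11·11·cos(90°) = 242, so AE = 11·√2.
Step 2: By the inverse law of cosines on triangle EAY: cos(∠EAY) = ((11·√2)² + 11² − 11²) / (2·11·√2·11) = 242/342.24 = 0.7071, so ∠EAY = 45°.

Therefore, the measure of angle ∠EAY = 45°.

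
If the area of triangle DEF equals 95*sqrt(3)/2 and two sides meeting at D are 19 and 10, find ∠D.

sin(C) = 2 * 95*sqrt(3)/2 / (19 * 10) = sqrt(3)/2, so C = arcsin(sqrt(3)/2) = 60°.
Since sin(180° - C) = sin(C), the obtuse angle 120° gives the same area, so C = 60° or C = 120°.

60° or 120°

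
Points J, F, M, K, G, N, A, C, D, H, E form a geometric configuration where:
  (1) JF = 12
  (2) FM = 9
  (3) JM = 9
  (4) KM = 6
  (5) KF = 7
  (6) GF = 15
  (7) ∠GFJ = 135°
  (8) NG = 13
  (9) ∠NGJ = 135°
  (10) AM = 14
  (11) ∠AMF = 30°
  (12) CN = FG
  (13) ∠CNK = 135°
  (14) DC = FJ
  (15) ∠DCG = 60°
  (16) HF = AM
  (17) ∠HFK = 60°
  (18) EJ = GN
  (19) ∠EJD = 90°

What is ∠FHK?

From the given relations: HF = AM = 14.
Step 1: By the law of cosines on triangle HFK: HK² = 14² + 7² − 2·14·7·cos(60°) = 147, so HK = 7·√3.
Step 2: By the inverse law of cosines on triangle FHK: cos(∠FHK) = (14² + (7·√3)² − 7²) / (2·14·7·√3) = 294/339.48 = 0.866, so ∠FHK = 30°.

Therefore, the measure of angle ∠FHK = 30°.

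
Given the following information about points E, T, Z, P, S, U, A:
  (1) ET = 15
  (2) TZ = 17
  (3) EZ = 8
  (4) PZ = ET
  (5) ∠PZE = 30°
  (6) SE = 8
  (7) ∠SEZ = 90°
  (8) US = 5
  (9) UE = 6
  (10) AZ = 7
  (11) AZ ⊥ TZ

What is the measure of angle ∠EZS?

Step 1: By the law of cosines on triangle ZES: ZS² = 8² + 8² − 2·8·8·cos(90°) = 128, so ZS = 8·√2.
Step 2: By the inverse law of cosines on triangle EZS: cos(∠EZS) = (8² + (8·√2)² − 8²) / (2·8·8·√2) = 128/181.02 = 0.7071, so ∠EZS = 45°.

Therefore, the measure of angle ∠EZS = 45°.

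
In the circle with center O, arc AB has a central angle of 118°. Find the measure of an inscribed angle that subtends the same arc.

An inscribed angle intercepts an arc from a point on the circle, while the central angle intercepts the same arc from the center.
The inscribed angle is always half the central angle: 118° / 2 = 59°.

59°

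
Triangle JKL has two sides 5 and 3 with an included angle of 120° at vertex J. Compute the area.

Area = (1/2) * JK * JL * sin(J)
Area = (1/2) * 5 * 3 * sin(120°)
Area = (1/2) * 5 * 3 * sqrt(3)/2
Area = 15*sqrt(3)/4

15*sqrt(3)/4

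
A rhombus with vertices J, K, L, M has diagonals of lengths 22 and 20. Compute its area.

The diagonals of a rhombus divide it into four right triangles.
Each triangle has legs 22/ 2 = 11 and 20/2 = 10, so each has area (1/2)*11*10 = 55.
Four such triangles give total area = (d1 * d2) / 2 = 220.

220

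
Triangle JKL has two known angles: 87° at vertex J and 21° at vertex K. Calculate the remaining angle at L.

By the triangle angle sum property, the three interior angles of any triangle add up to 180°.
We know angle J = 87° and angle K = 21°, so their sum is 108°.
Therefore angle L = 180° - 108° = 72°.

72 degrees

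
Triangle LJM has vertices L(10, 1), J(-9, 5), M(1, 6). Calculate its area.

The Shoelace formula computes the area from vertex coordinates by summing cross products.
For vertices (10,1), (-9,5), (1,6):
Signed sum = 10*5 - -9*1 + -9*6 - 1*5 + 1*1 - 10*6
= 59 + -59 + -59 = -59
Area = (1/2)|-59| = 59/2.

59/2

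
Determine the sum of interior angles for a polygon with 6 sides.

The sum of interior angles of an n-sided polygon is (n - 2) * 180.
For n = 6: (6 - 2) * 180 = 4 * 180 = 720 degrees.

720 degrees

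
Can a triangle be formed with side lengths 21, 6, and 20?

Check all three triangle inequalities:
21 + 6 = 27 > 20 ✓
21 + 20 = 41 > 6 ✓
6 + 20 = 26 > 21 ✓
All conditions hold, so these sides form a valid triangle.

Yes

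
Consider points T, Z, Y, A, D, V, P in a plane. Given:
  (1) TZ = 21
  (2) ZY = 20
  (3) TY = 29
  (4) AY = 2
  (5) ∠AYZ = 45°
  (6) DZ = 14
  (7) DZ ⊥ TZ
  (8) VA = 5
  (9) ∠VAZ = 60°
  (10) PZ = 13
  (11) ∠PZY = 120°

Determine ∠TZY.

Step 1: By the inverse law of cosines on triangle TZY: cos(∠TZY) = (21² + 20² − 29²) / (2·21·20) = 0/840 = 0, so ∠TZY = 90°.

Therefore, the measure of angle ∠TZY = 90°.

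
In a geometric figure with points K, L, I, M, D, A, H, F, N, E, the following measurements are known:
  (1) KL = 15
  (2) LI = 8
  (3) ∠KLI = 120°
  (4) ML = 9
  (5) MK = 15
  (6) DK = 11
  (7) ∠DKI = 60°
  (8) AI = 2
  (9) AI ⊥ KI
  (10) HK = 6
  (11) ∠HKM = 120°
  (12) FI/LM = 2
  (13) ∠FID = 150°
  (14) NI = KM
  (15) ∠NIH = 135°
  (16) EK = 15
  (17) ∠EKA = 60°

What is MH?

Step 1: By the law of cosines on triangle MKH: MH² = 15² + 6² − 2·15·6·cos(120°) = 351, so MH = 3·√39.

Therefore, the length of MH = 3·√39.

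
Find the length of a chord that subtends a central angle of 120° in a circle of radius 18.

Chord = 2(18) sin(60°) = 18*sqrt(3)

18*sqrt(3)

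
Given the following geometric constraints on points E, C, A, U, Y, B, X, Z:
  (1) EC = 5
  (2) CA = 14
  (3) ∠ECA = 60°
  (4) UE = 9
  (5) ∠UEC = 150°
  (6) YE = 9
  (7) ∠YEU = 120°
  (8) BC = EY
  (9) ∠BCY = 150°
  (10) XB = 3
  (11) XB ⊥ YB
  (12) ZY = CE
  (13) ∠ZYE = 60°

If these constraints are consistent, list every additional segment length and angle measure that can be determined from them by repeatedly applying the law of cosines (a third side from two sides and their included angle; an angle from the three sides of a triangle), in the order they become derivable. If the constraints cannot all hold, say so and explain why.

The constraints are consistent. Derivable facts, in order:
After 1 step:
- CU ≈ 13.56
- EA = √151
- EZ = √61
- UY = 9·√3
After 2 steps:
- ∠AEC = 99.37°
- ∠CAE = 20.63°
- ∠CUE = 10.62°
- ∠ECU = 19.38°
- ∠EUY = 30°
- ∠EYU = 30°
- ∠EZY = 86.33°
- ∠YEZ = 33.67°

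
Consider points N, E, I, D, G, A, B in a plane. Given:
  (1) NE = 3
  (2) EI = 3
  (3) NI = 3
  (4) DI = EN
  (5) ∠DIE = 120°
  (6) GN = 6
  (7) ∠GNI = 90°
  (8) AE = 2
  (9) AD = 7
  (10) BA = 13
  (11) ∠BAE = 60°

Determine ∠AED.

From the given relations: DI = EN = 3.
Step 1: By the law of cosines on triangle EID: ED² = 3² + 3² − 2·3·3·cos(120°) = 27, so ED = 3·√3.
Step 2: By the inverse law of cosines on triangle AED: cos(∠AED) = (2² + (3·√3)² − 7²) / (2·2·3·√3) = -18/20.78 = -0.866, so ∠AED = 150°.

Therefore, the measure of angle ∠AED = 150°.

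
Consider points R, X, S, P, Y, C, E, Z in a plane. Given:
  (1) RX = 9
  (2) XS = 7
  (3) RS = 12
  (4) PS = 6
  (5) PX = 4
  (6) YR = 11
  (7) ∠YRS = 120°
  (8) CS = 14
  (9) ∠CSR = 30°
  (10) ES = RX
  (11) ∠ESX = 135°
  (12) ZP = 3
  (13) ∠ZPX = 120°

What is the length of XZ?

Step 1: By the law of cosines on triangle XPZ: XZ² = 4² + 3² − 2·4·3·cos(120°) = 37, so XZ = √37.

Therefore, the length of XZ = √37.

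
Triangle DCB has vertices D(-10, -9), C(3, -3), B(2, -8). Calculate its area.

Shoelace: Area = (1/2)|-10(-3--8) + 3(-8--9) + 2(-9--3)| = (1/2)(59) = 59/2

59/2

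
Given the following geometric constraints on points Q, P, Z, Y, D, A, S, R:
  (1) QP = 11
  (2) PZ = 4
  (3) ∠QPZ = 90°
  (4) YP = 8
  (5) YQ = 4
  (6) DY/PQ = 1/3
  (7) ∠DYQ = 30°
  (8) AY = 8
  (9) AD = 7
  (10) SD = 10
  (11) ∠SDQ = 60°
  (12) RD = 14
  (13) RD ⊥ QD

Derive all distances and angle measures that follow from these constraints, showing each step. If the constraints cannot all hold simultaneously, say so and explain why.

The constraints are consistent.

From the given relations:
  DY = 1/3·PQ = 1/3·11 ≈ 3.67

Step 1: From QP = 11, PZ = 4, and ∠QPZ = 90°, by the law of cosines:
  QZ² = QP² + PZ² - 2·QP·PZ·cos(90°) = 121 + 16 - 0 = 137
  QZ = √137

Step 2: From QY = 4, YD = 3.67, and ∠QYD = 30°, by the law of cosines:
  QD² = QY² + YD² - 2·QY·YD·cos(30°) = 16 + 13.44 - 25.4 = 4.041
  QD ≈ 2.01

Step 3: From QP = 11, QY = 4, PY = 8, by the inverse law of cosines:
  cos(∠PQY) = (QP² + QY² - PY²) / (2·QP·QY)
  ∠PQY = 33.95°

Step 4: From PQ = 11, PY = 8, QY = 4, by the inverse law of cosines:
  cos(∠QPY) = (PQ² + PY² - QY²) / (2·PQ·PY)
  ∠QPY = 16.21°

Step 5: From YA = 8, YD = 3.67, AD = 7, by the inverse law of cosines:
  cos(∠AYD) = (YA² + YD² - AD²) / (2·YA·YD)
  ∠AYD = 61°

Step 6: From YP = 8, YQ = 4, PQ = 11, by the inverse law of cosines:
  cos(∠PYQ) = (YP² + YQ² - PQ²) / (2·YP·YQ)
  ∠PYQ = 129.84°

Step 7: From DA = 7, DY = 3.67, AY = 8, by the inverse law of cosines:
  cos(∠ADY) = (DA² + DY² - AY²) / (2·DA·DY)
  ∠ADY = 91.74°

Step 8: From AD = 7, AY = 8, DY = 3.67, by the inverse law of cosines:
  cos(∠DAY) = (AD² + AY² - DY²) / (2·AD·AY)
  ∠DAY = 27.27°

Step 9: From QD = 2.01, DS = 10, and ∠QDS = 60°, by the law of cosines:
  QS² = QD² + DS² - 2·QD·DS·cos(60°) = 4.041 + 100 - 20.1 = 83.94
  QS ≈ 9.16

Step 10: From QD = 2.01, DR = 14, and ∠QDR = 90°, by the law of cosines:
  QR² = QD² + DR² - 2·QD·DR·cos(90°) = 4.041 + 196 - 0 = 200
  QR ≈ 14.14

Step 11: From QD = 2.01, QY = 4, DY = 3.67, by the inverse law of cosines:
  cos(∠DQY) = (QD² + QY² - DY²) / (2·QD·QY)
  ∠DQY = 65.78°

Step 12: From QP = 11, QZ = √137, PZ = 4, by the inverse law of cosines:
  cos(∠PQZ) = (QP² + QZ² - PZ²) / (2·QP·QZ)
  ∠PQZ = 19.98°

Step 13: From ZP = 4, ZQ = √137, PQ = 11, by the inverse law of cosines:
  cos(∠PZQ) = (ZP² + ZQ² - PQ²) / (2·ZP·ZQ)
  ∠PZQ = 70.02°

Step 14: From DQ = 2.01, DY = 3.67, QY = 4, by the inverse law of cosines:
  cos(∠QDY) = (DQ² + DY² - QY²) / (2·DQ·DY)
  ∠QDY = 84.22°

Step 15: From QD = 2.01, QR = 14.14, DR = 14, by the inverse law of cosines:
  cos(∠DQR) = (QD² + QR² - DR²) / (2·QD·QR)
  ∠DQR = 81.83°

Step 16: From QD = 2.01, QS = 9.16, DS = 10, by the inverse law of cosines:
  cos(∠DQS) = (QD² + QS² - DS²) / (2·QD·QS)
  ∠DQS = 109.05°

Step 17: From SD = 10, SQ = 9.16, DQ = 2.01, by the inverse law of cosines:
  cos(∠DSQ) = (SD² + SQ² - DQ²) / (2·SD·SQ)
  ∠DSQ = 10.95°

Step 18: From RD = 14, RQ = 14.14, DQ = 2.01, by the inverse law of cosines:
  cos(∠DRQ) = (RD² + RQ² - DQ²) / (2·RD·RQ)
  ∠DRQ = 8.17°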